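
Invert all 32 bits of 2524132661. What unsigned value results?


2524132661 ^ 4294967295 = 1770834634

1770834634


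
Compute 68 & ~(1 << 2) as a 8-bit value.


68 & ~(1 << 2) = 64

64


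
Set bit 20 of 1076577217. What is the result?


1076577217 | (1 << 20) = 1076577217 | 1048576 = 1077625793

1077625793


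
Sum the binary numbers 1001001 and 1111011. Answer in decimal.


1001001 + 1111011 = 11000100 = 196

196


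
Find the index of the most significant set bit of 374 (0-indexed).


0b101110110. Highest set bit at position 8

8


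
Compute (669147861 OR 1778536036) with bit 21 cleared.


Step 1: 669147861 | 1778536036 = 1877110517
Step 2: 1877110517 & ~(1 << 21) = 1875013365

1875013365


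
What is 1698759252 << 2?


0b1100101010000010000001001010100 << 2 = 0b110010101000001000000100101010000 = 6795037008

6795037008


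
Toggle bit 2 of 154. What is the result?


154 ^ (1 << 2) = 154 ^ 4 = 158

158


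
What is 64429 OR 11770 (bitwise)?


0b1111101110101101 | 0b10110111111010 = 0b1111111111111111 = 65535

65535


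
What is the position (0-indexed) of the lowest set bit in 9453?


0b10010011101101. Lowest set bit at position 0

0


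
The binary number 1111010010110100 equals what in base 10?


1111010010110100 in decimal = 62644

62644


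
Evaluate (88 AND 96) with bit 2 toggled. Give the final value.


Step 1: 88 & 96 = 64
Step 2: 64 ^ (1 << 2) = 64 ^ 4 = 68

68


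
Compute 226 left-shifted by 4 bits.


0b11100010 << 4 = 0b111000100000 = 3616

3616


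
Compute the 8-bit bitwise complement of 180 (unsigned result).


~0b10110100 = 0b1001011 = 75 (8-bit unsigned)

75


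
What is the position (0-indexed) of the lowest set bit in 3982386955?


0b11101101010111100110011100001011. Lowest set bit at position 0

0


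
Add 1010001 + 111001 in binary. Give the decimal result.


1010001 + 111001 = 10001010 = 138

138


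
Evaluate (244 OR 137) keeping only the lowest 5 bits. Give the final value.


Step 1: 244 | 137 = 253
Step 2: 253 & 31 = 29

29


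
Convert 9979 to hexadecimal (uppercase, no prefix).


9979 = 26FB hex

26FB


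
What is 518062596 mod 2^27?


518062596 & 134217727 = 115409412

115409412


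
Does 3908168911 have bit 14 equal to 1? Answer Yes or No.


0b11101000111100011110110011001111, bit 14 = 1. Yes

Yes


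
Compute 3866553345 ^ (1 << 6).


3866553345 ^ (1 << 6) = 3866553345 ^ 64 = 3866553409

3866553409


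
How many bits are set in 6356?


0b1100011010100 has 6 set bits

6


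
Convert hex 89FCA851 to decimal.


89FCA851 hex = 2315036753 decimal

2315036753


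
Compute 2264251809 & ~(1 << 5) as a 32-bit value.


2264251809 & ~(1 << 5) = 2264251777

2264251777


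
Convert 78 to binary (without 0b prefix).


78 = 1001110 in binary

1001110


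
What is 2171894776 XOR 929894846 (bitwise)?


0b10000001011101000111101111111000 ^ 0b110111011011010001000110111110 = 0b10110110000110010110101001000110 = 3055118918

3055118918


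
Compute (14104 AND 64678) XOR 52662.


Step 1: 14104 & 64678 = 13312
Step 2: 13312 ^ 52662 = 63926

63926


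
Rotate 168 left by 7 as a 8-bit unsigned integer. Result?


Rotate 0b10101000 left by 7 (8-bit) = 0b1010100 = 84

84


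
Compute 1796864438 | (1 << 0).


1796864438 | (1 << 0) = 1796864438 | 1 = 1796864439

1796864439


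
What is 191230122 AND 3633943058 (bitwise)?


0b1011011001011111000010101010 & 0b11011000100110011001001000010010 = 0b1000000000011001000000000010 = 134320130

134320130


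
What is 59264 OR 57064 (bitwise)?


0b1110011110000000 | 0b1101111011101000 = 0b1111111111101000 = 65512

65512


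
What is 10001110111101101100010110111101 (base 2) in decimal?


10001110111101101100010110111101 in decimal = 2398537149

2398537149


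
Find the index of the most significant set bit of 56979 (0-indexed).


0b1101111010010011. Highest set bit at position 15

15


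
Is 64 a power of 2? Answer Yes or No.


0b1000000. Only one bit set => Yes

Yes


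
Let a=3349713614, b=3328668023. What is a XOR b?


3349713614 ^ 3328668023 = 30401465

30401465


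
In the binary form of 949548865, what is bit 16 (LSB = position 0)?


0b111000100110001111011101000001, position 16 = 0

0


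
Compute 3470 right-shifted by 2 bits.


0b110110001110 >> 2 = 0b1101100011 = 867

867


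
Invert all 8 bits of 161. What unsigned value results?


161 ^ 255 = 94

94


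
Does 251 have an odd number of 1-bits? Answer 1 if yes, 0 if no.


0b11111011 has 7 ones => parity 1

1


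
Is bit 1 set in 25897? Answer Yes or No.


0b110010100101001, bit 1 = 0. No

No


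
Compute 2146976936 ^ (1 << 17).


2146976936 ^ (1 << 17) = 2146976936 ^ 131072 = 2147108008

2147108008


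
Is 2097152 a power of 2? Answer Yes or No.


0b1000000000000000000000. Only one bit set => Yes

Yes


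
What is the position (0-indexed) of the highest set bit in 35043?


0b1000100011100011. Highest set bit at position 15

15


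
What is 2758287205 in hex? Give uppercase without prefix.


2758287205 = A4681F65 hex

A4681F65


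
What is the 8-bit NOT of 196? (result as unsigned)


~0b11000100 = 0b111011 = 59 (8-bit unsigned)

59


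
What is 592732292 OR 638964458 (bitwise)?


0b100011010101000110000010000100 | 0b100110000101011101001011101010 = 0b100111010101011111001011101110 = 659944174

659944174


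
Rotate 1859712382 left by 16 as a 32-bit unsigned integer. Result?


Rotate 0b1101110110110001111010101111110 left by 16 (32-bit) = 0b11110101011111100110111011011000 = 4118703832

4118703832


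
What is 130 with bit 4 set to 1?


130 | (1 << 4) = 130 | 16 = 146

146


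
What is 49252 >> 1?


0b1100000001100100 >> 1 = 0b110000000110010 = 24626

24626


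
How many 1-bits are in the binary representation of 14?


0b1110 has 3 set bits

3


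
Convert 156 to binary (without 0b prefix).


156 = 10011100 in binary

10011100


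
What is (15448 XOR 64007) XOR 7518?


Step 1: 15448 ^ 64007 = 50783
Step 2: 50783 ^ 7518 = 56065

56065


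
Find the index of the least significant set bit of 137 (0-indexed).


0b10001001. Lowest set bit at position 0

0


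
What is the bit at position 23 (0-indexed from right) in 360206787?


0b10101011110000101000111000011, position 23 = 0

0


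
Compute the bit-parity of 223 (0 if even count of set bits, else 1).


0b11011111 has 7 ones => parity 1

1


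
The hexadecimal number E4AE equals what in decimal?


E4AE hex = 58542 decimal

58542


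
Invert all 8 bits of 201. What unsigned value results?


201 ^ 255 = 54

54


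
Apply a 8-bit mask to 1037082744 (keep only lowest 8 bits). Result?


1037082744 & 255 = 120

120


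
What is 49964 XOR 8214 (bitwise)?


0b1100001100101100 ^ 0b10000000010110 = 0b1110001100111010 = 58170

58170


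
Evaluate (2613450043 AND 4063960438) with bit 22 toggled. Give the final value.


Step 1: 2613450043 & 4063960438 = 2449610034
Step 2: 2449610034 ^ (1 << 22) = 2449610034 ^ 4194304 = 2453804338

2453804338


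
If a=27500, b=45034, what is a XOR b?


27500 ^ 45034 = 50310

50310


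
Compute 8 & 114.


0b1000 & 0b1110010 = 0b0 = 0

0


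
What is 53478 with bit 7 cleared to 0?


53478 & ~(1 << 7) = 53350

53350


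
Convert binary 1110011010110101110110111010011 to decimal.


1110011010110101110110111010011 in decimal = 1935338963

1935338963


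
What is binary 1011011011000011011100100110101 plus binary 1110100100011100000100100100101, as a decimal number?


1011011011000011011100100110101 + 1110100100011100000100100100101 = 11001111111011111100001001011010 = 3488596570

3488596570


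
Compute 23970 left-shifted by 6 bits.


0b101110110100010 << 6 = 0b101110110100010000000 = 1534080

1534080


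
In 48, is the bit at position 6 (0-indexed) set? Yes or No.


0b110000, bit 6 = 0. No

No


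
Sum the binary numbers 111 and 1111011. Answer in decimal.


111 + 1111011 = 10000010 = 130

130


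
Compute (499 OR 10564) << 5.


Step 1: 499 | 10564 = 10743
Step 2: 10743 << 5 = 343776

343776


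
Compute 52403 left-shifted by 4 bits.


0b1100110010110011 << 4 = 0b11001100101100110000 = 838448

838448


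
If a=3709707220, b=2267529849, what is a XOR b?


3709707220 ^ 2267529849 = 1513775533

1513775533


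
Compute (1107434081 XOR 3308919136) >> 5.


Step 1: 1107434081 ^ 3308919136 = 2268594945
Step 2: 2268594945 >> 5 = 70893592

70893592


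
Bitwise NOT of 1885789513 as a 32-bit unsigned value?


~0b1110000011001101101110101001001 = 0b10001111100110010010001010110110 = 2409177782 (32-bit unsigned)

2409177782


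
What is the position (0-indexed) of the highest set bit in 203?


0b11001011. Highest set bit at position 7

7


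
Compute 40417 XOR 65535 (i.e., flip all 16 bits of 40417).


40417 ^ 65535 = 25118

25118


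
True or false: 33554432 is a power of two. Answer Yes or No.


0b10000000000000000000000000. Only one bit set => Yes

Yes


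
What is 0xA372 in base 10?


A372 hex = 41842 decimal

41842


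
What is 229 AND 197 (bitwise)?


0b11100101 & 0b11000101 = 0b11000101 = 197

197


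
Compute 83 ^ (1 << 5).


83 ^ (1 << 5) = 83 ^ 32 = 115

115


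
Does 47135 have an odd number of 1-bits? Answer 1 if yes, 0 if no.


0b1011100000011111 has 9 ones => parity 1

1


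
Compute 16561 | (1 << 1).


16561 | (1 << 1) = 16561 | 2 = 16563

16563


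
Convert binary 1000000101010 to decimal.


1000000101010 in decimal = 4138

4138


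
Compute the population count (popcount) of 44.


0b101100 has 3 set bits

3


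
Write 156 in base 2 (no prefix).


156 = 10011100 in binary

10011100


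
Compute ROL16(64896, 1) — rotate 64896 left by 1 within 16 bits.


Rotate 0b1111110110000000 left by 1 (16-bit) = 0b1111101100000001 = 64257

64257


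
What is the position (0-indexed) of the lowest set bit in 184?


0b10111000. Lowest set bit at position 3

3


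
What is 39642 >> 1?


0b1001101011011010 >> 1 = 0b100110101101101 = 19821

19821


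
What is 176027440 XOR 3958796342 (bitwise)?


0b1010011111011111011100110000 ^ 0b11101011111101100111000000110110 = 0b11100001100010111000011100000110 = 3784017670

3784017670


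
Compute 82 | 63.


0b1010010 | 0b111111 = 0b1111111 = 127

127


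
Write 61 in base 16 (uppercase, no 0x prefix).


61 = 3D hex

3D


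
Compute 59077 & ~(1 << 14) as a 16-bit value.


59077 & ~(1 << 14) = 42693

42693


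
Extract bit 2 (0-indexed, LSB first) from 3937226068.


0b11101010101011010100110101010100, position 2 = 1

1


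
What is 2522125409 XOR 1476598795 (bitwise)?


0b10010110010101001001010001100001 ^ 0b1011000000000110001110000001011 = 0b11001110010101111000100001101010 = 3461843050

3461843050


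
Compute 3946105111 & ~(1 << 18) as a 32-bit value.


3946105111 & ~(1 << 18) = 3945842967

3945842967


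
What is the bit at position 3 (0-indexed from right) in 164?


0b10100100, position 3 = 0

0


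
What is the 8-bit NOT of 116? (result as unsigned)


~0b1110100 = 0b10001011 = 139 (8-bit unsigned)

139


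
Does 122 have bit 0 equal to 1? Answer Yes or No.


0b1111010, bit 0 = 0. No

No


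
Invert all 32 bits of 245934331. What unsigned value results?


245934331 ^ 4294967295 = 4049032964

4049032964


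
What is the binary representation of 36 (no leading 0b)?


36 = 100100 in binary

100100


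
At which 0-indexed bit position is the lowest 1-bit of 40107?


0b1001110010101011. Lowest set bit at position 0

0


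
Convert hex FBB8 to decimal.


FBB8 hex = 64440 decimal

64440


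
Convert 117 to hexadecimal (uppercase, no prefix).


117 = 75 hex

75


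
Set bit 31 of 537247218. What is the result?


537247218 | (1 << 31) = 537247218 | 2147483648 = 2684730866

2684730866


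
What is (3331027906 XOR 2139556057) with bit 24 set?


Step 1: 3331027906 ^ 2139556057 = 3104602907
Step 2: 3104602907 | (1 << 24) = 3104602907 | 16777216 = 3104602907

3104602907


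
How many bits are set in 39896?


0b1001101111011000 has 9 set bits

9


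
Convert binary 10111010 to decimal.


10111010 in decimal = 186

186


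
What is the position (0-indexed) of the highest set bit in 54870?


0b1101011001010110. Highest set bit at position 15

15


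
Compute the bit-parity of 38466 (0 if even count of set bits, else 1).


0b1001011001000010 has 6 ones => parity 0

0


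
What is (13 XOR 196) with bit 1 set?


Step 1: 13 ^ 196 = 201
Step 2: 201 | (1 << 1) = 201 | 2 = 203

203


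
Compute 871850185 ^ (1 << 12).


871850185 ^ (1 << 12) = 871850185 ^ 4096 = 871854281

871854281


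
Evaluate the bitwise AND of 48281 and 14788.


0b1011110010011001 & 0b11100111000100 = 0b11100010000000 = 14464

14464


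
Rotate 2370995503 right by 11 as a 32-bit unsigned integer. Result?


Rotate 0b10001101010100101000010100101111 right by 11 (32-bit) = 0b10100101111100011010101001010000 = 2784078416

2784078416


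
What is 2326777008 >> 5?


0b10001010101011111100110010110000 >> 5 = 0b100010101010111111001100101 = 72711781

72711781


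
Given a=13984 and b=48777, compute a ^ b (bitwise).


13984 ^ 48777 = 34857

34857


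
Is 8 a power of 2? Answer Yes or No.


0b1000. Only one bit set => Yes

Yes


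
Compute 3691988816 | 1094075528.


0b11011100000011110100011101010000 | 0b1000001001101100100010010001000 = 0b11011101001111110100011111011000 = 3711911896

3711911896


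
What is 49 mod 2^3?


49 & 7 = 1

1


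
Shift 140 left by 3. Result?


0b10001100 << 3 = 0b10001100000 = 1120

1120


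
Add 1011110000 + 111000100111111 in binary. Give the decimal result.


1011110000 + 111000100111111 = 111010000101111 = 29743

29743


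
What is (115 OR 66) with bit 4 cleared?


Step 1: 115 | 66 = 115
Step 2: 115 & ~(1 << 4) = 99

99


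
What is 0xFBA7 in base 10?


FBA7 hex = 64423 decimal

64423


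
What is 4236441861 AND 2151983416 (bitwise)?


0b11111100100000101111100100000101 & 0b10000000010001001010100100111000 = 0b10000000000000001010100100000000 = 2147526912

2147526912


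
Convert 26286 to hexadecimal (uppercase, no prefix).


26286 = 66AE hex

66AE


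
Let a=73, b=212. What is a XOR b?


73 ^ 212 = 157

157


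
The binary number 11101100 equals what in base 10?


11101100 in decimal = 236

236


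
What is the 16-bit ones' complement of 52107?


52107 ^ 65535 = 13428

13428


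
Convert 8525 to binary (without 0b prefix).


8525 = 10000101001101 in binary

10000101001101


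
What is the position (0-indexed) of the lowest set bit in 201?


0b11001001. Lowest set bit at position 0

0


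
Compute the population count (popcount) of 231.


0b11100111 has 6 set bits

6


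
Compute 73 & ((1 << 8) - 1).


73 & 255 = 73

73


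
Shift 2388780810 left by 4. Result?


0b10001110011000011110011100001010 << 4 = 0b100011100110000111100111000010100000 = 38220492960

38220492960


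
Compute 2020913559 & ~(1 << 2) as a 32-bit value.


2020913559 & ~(1 << 2) = 2020913555

2020913555


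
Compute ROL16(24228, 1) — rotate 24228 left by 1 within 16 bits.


Rotate 0b101111010100100 left by 1 (16-bit) = 0b1011110101001000 = 48456

48456


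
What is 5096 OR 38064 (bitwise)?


0b1001111101000 | 0b1001010010110000 = 0b1001011111111000 = 38904

38904


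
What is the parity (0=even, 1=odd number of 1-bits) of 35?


0b100011 has 3 ones => parity 1

1


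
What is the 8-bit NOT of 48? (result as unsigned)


~0b110000 = 0b11001111 = 207 (8-bit unsigned)

207


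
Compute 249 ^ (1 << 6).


249 ^ (1 << 6) = 249 ^ 64 = 185

185


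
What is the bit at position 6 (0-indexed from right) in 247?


0b11110111, position 6 = 1

1


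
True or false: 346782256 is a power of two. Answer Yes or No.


0b10100101010110111101000110000. Multiple bits set => No

No


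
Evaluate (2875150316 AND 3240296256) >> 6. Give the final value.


Step 1: 2875150316 & 3240296256 = 2164412224
Step 2: 2164412224 >> 6 = 33818941

33818941


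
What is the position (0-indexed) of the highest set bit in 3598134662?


0b11010110011101110010110110000110. Highest set bit at position 31

31


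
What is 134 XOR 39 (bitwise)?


0b10000110 ^ 0b100111 = 0b10100001 = 161

161


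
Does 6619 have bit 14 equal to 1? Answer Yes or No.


0b1100111011011, bit 14 = 0. No

No


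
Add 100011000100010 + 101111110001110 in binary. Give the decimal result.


100011000100010 + 101111110001110 = 1010010110110000 = 42416

42416


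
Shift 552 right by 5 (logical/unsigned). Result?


0b1000101000 >> 5 = 0b10001 = 17

17


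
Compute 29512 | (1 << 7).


29512 | (1 << 7) = 29512 | 128 = 29640

29640


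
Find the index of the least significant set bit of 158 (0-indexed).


0b10011110. Lowest set bit at position 1

1


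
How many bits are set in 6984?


0b1101101001000 has 6 set bits

6


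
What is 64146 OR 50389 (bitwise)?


0b1111101010010010 | 0b1100010011010101 = 0b1111111011010111 = 65239

65239


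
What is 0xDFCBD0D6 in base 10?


DFCBD0D6 hex = 3754676438 decimal

3754676438


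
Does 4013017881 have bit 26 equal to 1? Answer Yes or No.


0b11101111001100011100101100011001, bit 26 = 1. Yes

Yes


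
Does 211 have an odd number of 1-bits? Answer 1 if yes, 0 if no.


0b11010011 has 5 ones => parity 1

1


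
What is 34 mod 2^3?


34 & 7 = 2

2


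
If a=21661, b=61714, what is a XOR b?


21661 ^ 61714 = 42383

42383


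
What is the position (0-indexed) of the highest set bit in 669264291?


0b100111111001000010100110100011. Highest set bit at position 29

29


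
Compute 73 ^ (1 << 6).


73 ^ (1 << 6) = 73 ^ 64 = 9

9


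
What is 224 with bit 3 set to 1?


224 | (1 << 3) = 224 | 8 = 232

232


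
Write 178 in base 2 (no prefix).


178 = 10110010 in binary

10110010


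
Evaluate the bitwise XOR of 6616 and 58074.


0b1100111011000 ^ 0b1110001011011010 = 0b1111101100000010 = 64258

64258


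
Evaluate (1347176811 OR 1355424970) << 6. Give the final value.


Step 1: 1347176811 | 1355424970 = 1355705835
Step 2: 1355705835 << 6 = 86765173440

86765173440


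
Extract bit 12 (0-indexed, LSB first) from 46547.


0b1011010111010011, position 12 = 1

1


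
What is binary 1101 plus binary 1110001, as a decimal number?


1101 + 1110001 = 1111110 = 126

126


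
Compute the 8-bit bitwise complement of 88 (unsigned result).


~0b1011000 = 0b10100111 = 167 (8-bit unsigned)

167


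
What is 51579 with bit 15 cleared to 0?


51579 & ~(1 << 15) = 18811

18811


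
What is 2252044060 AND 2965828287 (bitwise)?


0b10000110001110110111011100011100 & 0b10110000110001101111001010111111 = 0b10000000000000100111001000011100 = 2147643932

2147643932


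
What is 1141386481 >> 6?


0b1000100000010000010110011110001 >> 6 = 0b1000100000010000010110011 = 17834163

17834163


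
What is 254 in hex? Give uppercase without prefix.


254 = FE hex

FE


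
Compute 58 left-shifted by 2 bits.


0b111010 << 2 = 0b11101000 = 232

232


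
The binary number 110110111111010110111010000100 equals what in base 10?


110110111111010110111010000100 in decimal = 922578564

922578564


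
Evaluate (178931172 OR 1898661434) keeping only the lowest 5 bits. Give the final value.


Step 1: 178931172 | 1898661434 = 2074822654
Step 2: 2074822654 & 31 = 30

30


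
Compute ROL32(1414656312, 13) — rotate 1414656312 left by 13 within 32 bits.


Rotate 0b1010100010100011111000100111000 left by 13 (32-bit) = 0b111110001001110000101010001010 = 1042745994

1042745994


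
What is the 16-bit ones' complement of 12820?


12820 ^ 65535 = 52715

52715


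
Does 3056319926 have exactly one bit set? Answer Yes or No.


0b10110110001010111011110110110110. Multiple bits set => No

No


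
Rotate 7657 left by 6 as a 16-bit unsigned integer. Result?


Rotate 0b1110111101001 left by 6 (16-bit) = 0b111101001000111 = 31303

31303


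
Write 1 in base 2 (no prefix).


1 = 1 in binary

1


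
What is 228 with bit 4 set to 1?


228 | (1 << 4) = 228 | 16 = 244

244


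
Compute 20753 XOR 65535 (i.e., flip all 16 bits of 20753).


20753 ^ 65535 = 44782

44782


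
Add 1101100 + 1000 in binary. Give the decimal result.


1101100 + 1000 = 1110100 = 116

116


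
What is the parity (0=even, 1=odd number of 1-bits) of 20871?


0b101000110000111 has 7 ones => parity 1

1


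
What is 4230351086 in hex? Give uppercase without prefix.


4230351086 = FC2608EE hex

FC2608EE


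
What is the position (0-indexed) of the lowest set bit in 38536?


0b1001011010001000. Lowest set bit at position 3

3


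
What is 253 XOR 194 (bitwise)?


0b11111101 ^ 0b11000010 = 0b111111 = 63

63


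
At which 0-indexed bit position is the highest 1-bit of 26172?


0b110011000111100. Highest set bit at position 14

14


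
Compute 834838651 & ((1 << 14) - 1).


834838651 & 16383 = 8315

8315


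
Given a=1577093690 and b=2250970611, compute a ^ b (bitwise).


1577093690 ^ 2250970611 = 3626737609

3626737609


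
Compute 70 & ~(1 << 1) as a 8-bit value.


70 & ~(1 << 1) = 68

68


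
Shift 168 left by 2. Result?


0b10101000 << 2 = 0b1010100000 = 672

672


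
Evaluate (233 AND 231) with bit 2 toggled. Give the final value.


Step 1: 233 & 231 = 225
Step 2: 225 ^ (1 << 2) = 225 ^ 4 = 229

229


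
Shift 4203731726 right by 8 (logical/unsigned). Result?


0b11111010100011111101101100001110 >> 8 = 0b111110101000111111011011 = 16420827

16420827


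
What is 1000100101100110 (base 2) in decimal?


1000100101100110 in decimal = 35174

35174


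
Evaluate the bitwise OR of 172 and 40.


0b10101100 | 0b101000 = 0b10101100 = 172

172


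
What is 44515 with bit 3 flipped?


44515 ^ (1 << 3) = 44515 ^ 8 = 44523

44523


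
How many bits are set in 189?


0b10111101 has 6 set bits

6


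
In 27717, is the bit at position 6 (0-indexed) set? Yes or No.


0b110110001000101, bit 6 = 1. Yes

Yes


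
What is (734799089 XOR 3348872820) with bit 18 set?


Step 1: 734799089 ^ 3348872820 = 3965164165
Step 2: 3965164165 | (1 << 18) = 3965164165 | 262144 = 3965164165

3965164165


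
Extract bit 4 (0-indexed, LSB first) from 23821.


0b101110100001101, position 4 = 0

0


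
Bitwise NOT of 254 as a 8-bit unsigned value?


~0b11111110 = 0b1 = 1 (8-bit unsigned)

1


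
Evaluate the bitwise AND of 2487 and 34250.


0b100110110111 & 0b1000010111001010 = 0b110000010 = 386

386


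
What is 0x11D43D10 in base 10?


11D43D10 hex = 299121936 decimal

299121936


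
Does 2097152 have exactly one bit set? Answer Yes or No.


0b1000000000000000000000. Only one bit set => Yes

Yes


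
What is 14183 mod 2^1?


14183 & 1 = 1

1


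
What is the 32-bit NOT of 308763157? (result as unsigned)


~0b10010011001110101101000010101 = 0b11101101100110001010010111101010 = 3986204138 (32-bit unsigned)

3986204138


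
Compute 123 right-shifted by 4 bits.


0b1111011 >> 4 = 0b111 = 7

7


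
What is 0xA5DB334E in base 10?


A5DB334E hex = 2782606158 decimal

2782606158


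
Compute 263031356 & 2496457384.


0b1111101011011000101000111100 & 0b10010100110011001110101010101000 = 0b100100011001000101000101000 = 76319272

76319272


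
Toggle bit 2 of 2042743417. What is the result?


2042743417 ^ (1 << 2) = 2042743417 ^ 4 = 2042743421

2042743421


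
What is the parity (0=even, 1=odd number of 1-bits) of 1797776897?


0b1101011001001111110011000000001 has 15 ones => parity 1

1


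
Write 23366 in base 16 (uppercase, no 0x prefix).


23366 = 5B46 hex

5B46


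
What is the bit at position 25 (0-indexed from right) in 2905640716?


0b10101101001100001000111100001100, position 25 = 0

0


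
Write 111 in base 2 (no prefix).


111 = 1101111 in binary

1101111


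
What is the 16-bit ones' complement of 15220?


15220 ^ 65535 = 50315

50315


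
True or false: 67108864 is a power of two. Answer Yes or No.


0b100000000000000000000000000. Only one bit set => Yes

Yes


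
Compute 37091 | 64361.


0b1001000011100011 | 0b1111101101101001 = 0b1111101111101011 = 64491

64491


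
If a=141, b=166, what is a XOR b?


141 ^ 166 = 43

43


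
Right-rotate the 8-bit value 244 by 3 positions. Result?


Rotate 0b11110100 right by 3 (8-bit) = 0b10011110 = 158

158


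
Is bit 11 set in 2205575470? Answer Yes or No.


0b10000011011101100110100100101110, bit 11 = 1. Yes

Yes


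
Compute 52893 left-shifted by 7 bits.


0b1100111010011101 << 7 = 0b11001110100111010000000 = 6770304

6770304


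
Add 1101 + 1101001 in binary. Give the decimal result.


1101 + 1101001 = 1110110 = 118

118


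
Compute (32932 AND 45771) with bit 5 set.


Step 1: 32932 & 45771 = 32896
Step 2: 32896 | (1 << 5) = 32896 | 32 = 32928

32928


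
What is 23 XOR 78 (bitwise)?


0b10111 ^ 0b1001110 = 0b1011001 = 89

89


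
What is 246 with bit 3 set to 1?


246 | (1 << 3) = 246 | 8 = 254

254


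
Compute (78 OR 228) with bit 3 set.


Step 1: 78 | 228 = 238
Step 2: 238 | (1 << 3) = 238 | 8 = 238

238


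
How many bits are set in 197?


0b11000101 has 4 set bits

4


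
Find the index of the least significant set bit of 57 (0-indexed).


0b111001. Lowest set bit at position 0

0


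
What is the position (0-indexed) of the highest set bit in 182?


0b10110110. Highest set bit at position 7

7


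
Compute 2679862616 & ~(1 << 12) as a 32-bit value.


2679862616 & ~(1 << 12) = 2679858520

2679858520


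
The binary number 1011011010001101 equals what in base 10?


1011011010001101 in decimal = 46733

46733


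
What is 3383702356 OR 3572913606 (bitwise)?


0b11001001101011110011001101010100 | 0b11010100111101100101010111000110 = 0b11011101111111110111011111010110 = 3724507094

3724507094


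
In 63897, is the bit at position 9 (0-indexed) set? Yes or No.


0b1111100110011001, bit 9 = 0. No

No


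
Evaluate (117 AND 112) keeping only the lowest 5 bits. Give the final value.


Step 1: 117 & 112 = 112
Step 2: 112 & 31 = 16

16


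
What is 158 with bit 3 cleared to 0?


158 & ~(1 << 3) = 150

150


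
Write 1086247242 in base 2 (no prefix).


1086247242 = 1000000101111101101000101001010 in binary

1000000101111101101000101001010


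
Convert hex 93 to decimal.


93 hex = 147 decimal

147


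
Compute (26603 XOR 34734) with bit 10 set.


Step 1: 26603 ^ 34734 = 57413
Step 2: 57413 | (1 << 10) = 57413 | 1024 = 58437

58437


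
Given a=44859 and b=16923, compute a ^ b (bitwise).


44859 ^ 16923 = 60704

60704


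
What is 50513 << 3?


0b1100010101010001 << 3 = 0b1100010101010001000 = 404104

404104


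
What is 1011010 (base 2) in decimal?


1011010 in decimal = 90

90


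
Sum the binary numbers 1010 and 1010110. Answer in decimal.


1010 + 1010110 = 1100000 = 96

96


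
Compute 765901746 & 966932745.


0b101101101001101011101110110010 & 0b111001101000100011100100001001 = 0b101001101000100011100100000000 = 698497280

698497280


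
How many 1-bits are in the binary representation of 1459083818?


0b1010110111101111101101000101010 has 19 set bits

19


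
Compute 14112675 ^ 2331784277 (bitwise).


0b110101110101011110100011 ^ 0b10001010111111000011010001010101 = 0b10001010001010110110001111110110 = 2318099446

2318099446


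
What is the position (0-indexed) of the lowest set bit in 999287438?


0b111011100011111110101010001110. Lowest set bit at position 1

1


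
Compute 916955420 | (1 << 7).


916955420 | (1 << 7) = 916955420 | 128 = 916955548

916955548


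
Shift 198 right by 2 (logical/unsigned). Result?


0b11000110 >> 2 = 0b110001 = 49

49


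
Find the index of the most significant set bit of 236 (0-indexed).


0b11101100. Highest set bit at position 7

7


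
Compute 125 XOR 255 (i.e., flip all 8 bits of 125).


125 ^ 255 = 130

130


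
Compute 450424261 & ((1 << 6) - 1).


450424261 & 63 = 5

5


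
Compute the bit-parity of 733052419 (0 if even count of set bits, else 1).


0b101011101100010111111000000011 has 16 ones => parity 0

0


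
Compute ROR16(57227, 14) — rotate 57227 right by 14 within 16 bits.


Rotate 0b1101111110001011 right by 14 (16-bit) = 0b111111000101111 = 32303

32303


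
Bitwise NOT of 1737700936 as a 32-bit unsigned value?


~0b1100111100100110011011001001000 = 0b10011000011011001100100110110111 = 2557266359 (32-bit unsigned)

2557266359


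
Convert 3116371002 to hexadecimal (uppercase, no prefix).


3116371002 = B9C00C3A hex

B9C00C3A


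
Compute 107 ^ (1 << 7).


107 ^ (1 << 7) = 107 ^ 128 = 235

235


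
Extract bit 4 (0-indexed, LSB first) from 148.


0b10010100, position 4 = 1

1


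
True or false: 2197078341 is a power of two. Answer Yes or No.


0b10000010111101001100000101000101. Multiple bits set => No

No


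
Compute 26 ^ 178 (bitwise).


0b11010 ^ 0b10110010 = 0b10101000 = 168

168


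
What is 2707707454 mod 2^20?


2707707454 & 1048575 = 284222

284222


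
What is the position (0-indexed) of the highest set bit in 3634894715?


0b11011000101010000001011101111011. Highest set bit at position 31

31


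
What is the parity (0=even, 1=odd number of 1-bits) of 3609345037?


0b11010111001000100011110000001101 has 15 ones => parity 1

1


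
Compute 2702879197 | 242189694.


0b10100001000110101010100111011101 | 0b1110011011111000010101111110 = 0b10101111011111111010110111111111 = 2944380415

2944380415


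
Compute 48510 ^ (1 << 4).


48510 ^ (1 << 4) = 48510 ^ 16 = 48494

48494


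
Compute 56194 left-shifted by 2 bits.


0b1101101110000010 << 2 = 0b110110111000001000 = 224776

224776


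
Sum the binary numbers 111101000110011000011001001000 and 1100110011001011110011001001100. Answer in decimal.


111101000110011000011001001000 + 1100110011001011110011001001100 = 10100011011111110110110010010100 = 2743037076

2743037076


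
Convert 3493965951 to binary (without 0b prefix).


3493965951 = 11010000010000011011000001111111 in binary

11010000010000011011000001111111


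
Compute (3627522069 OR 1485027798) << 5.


Step 1: 3627522069 | 1485027798 = 3635919319
Step 2: 3635919319 << 5 = 116349418208

116349418208


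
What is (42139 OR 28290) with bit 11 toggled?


Step 1: 42139 | 28290 = 61083
Step 2: 61083 ^ (1 << 11) = 61083 ^ 2048 = 59035

59035


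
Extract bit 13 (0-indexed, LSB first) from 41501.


0b1010001000011101, position 13 = 1

1


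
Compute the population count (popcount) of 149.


0b10010101 has 4 set bits

4


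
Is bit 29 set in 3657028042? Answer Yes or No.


0b11011001111110011101000111001010, bit 29 = 0. No

No


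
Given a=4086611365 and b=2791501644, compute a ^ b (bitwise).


4086611365 ^ 2791501644 = 1442206441

1442206441


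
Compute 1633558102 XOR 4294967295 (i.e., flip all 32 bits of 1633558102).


1633558102 ^ 4294967295 = 2661409193

2661409193


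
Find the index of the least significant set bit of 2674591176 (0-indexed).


0b10011111011010110000010111001000. Lowest set bit at position 3

3


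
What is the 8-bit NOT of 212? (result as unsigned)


~0b11010100 = 0b101011 = 43 (8-bit unsigned)

43


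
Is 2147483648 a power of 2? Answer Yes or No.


0b10000000000000000000000000000000. Only one bit set => Yes

Yes


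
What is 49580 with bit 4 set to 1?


49580 | (1 << 4) = 49580 | 16 = 49596

49596


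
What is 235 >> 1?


0b11101011 >> 1 = 0b1110101 = 117

117


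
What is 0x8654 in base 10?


8654 hex = 34388 decimal

34388


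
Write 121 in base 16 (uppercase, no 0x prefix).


121 = 79 hex

79


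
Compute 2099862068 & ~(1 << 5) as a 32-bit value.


2099862068 & ~(1 << 5) = 2099862036

2099862036


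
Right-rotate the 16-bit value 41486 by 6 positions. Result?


Rotate 0b1010001000001110 right by 6 (16-bit) = 0b11101010001000 = 14984

14984


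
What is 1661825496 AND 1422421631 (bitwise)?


0b1100011000011010111000111011000 & 0b1010100110010000110111001111111 = 0b1000000000010000110000001011000 = 1074290776

1074290776


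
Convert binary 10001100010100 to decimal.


10001100010100 in decimal = 8980

8980


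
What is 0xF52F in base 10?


F52F hex = 62767 decimal

62767


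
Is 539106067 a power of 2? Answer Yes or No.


0b100000001000100001101100010011. Multiple bits set => No

No


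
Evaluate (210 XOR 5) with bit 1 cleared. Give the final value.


Step 1: 210 ^ 5 = 215
Step 2: 215 & ~(1 << 1) = 213

213


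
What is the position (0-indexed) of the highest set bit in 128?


0b10000000. Highest set bit at position 7

7


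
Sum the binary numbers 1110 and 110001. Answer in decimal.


1110 + 110001 = 111111 = 63

63


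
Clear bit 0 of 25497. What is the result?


25497 & ~(1 << 0) = 25496

25496


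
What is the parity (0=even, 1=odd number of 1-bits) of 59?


0b111011 has 5 ones => parity 1

1


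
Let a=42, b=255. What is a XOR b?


42 ^ 255 = 213

213


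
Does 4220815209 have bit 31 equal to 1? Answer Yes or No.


0b11111011100101001000011101101001, bit 31 = 1. Yes

Yes


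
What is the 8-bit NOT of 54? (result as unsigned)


~0b110110 = 0b11001001 = 201 (8-bit unsigned)

201


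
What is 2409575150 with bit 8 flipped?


2409575150 ^ (1 << 8) = 2409575150 ^ 256 = 2409575406

2409575406


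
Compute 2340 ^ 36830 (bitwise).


0b100100100100 ^ 0b1000111111011110 = 0b1000011011111010 = 34554

34554


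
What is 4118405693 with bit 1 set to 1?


4118405693 | (1 << 1) = 4118405693 | 2 = 4118405695

4118405695


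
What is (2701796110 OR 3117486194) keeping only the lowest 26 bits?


Step 1: 2701796110 | 3117486194 = 3118150526
Step 2: 3118150526 & 67108863 = 31142782

31142782


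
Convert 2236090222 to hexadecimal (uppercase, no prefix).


2236090222 = 8548076E hex

8548076E


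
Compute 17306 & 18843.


0b100001110011010 & 0b100100110011011 = 0b100000110011010 = 16794

16794


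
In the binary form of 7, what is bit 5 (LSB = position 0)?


0b111, position 5 = 0

0


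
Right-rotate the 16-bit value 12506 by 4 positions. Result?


Rotate 0b11000011011010 right by 4 (16-bit) = 0b1010001100001101 = 41741

41741


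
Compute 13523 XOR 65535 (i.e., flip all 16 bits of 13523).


13523 ^ 65535 = 52012

52012


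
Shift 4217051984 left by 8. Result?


0b11111011010110110001101101010000 << 8 = 0b1111101101011011000110110101000000000000 = 1079565307904

1079565307904


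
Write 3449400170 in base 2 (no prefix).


3449400170 = 11001101100110011010101101101010 in binary

11001101100110011010101101101010


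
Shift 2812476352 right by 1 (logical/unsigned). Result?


0b10100111101000101111101111000000 >> 1 = 0b1010011110100010111110111100000 = 1406238176

1406238176


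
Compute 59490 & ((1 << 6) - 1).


59490 & 63 = 34

34


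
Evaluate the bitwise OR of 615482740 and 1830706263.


0b100100101011111000010101110100 | 0b1101101000111100101110001010111 = 0b1101101101111111101110101110111 = 1841290615

1841290615


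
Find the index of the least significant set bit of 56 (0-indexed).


0b111000. Lowest set bit at position 3

3


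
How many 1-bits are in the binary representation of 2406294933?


0b10001111011011010010010110010101 has 17 set bits

17


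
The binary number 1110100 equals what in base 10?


1110100 in decimal = 116

116


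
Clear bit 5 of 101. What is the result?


101 & ~(1 << 5) = 69

69


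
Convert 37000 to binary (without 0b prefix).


37000 = 1001000010001000 in binary

1001000010001000


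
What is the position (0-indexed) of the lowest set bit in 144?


0b10010000. Lowest set bit at position 4

4


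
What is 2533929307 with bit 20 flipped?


2533929307 ^ (1 << 20) = 2533929307 ^ 1048576 = 2534977883

2534977883


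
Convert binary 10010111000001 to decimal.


10010111000001 in decimal = 9665

9665


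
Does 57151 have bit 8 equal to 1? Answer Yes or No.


0b1101111100111111, bit 8 = 1. Yes

Yes


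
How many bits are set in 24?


0b11000 has 2 set bits

2


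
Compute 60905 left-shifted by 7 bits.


0b1110110111101001 << 7 = 0b11101101111010010000000 = 7795840

7795840


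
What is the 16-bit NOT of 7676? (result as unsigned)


~0b1110111111100 = 0b1110001000000011 = 57859 (16-bit unsigned)

57859


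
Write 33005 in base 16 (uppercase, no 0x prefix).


33005 = 80ED hex

80ED


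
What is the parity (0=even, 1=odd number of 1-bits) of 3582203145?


0b11010101100001000001010100001001 has 12 ones => parity 0

0


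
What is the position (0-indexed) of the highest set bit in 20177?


0b100111011010001. Highest set bit at position 14

14


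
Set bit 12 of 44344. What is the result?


44344 | (1 << 12) = 44344 | 4096 = 48440

48440


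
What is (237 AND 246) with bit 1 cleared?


Step 1: 237 & 246 = 228
Step 2: 228 & ~(1 << 1) = 228

228


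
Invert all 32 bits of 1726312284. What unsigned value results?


1726312284 ^ 4294967295 = 2568655011

2568655011


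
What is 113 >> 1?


0b1110001 >> 1 = 0b111000 = 56

56


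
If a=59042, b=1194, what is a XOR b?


59042 ^ 1194 = 57864

57864


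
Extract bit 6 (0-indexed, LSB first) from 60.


0b111100, position 6 = 0

0


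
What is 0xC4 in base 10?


C4 hex = 196 decimal

196


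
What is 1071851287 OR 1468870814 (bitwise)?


0b111111111000110010011100010111 | 0b1010111100011010011000010011110 = 0b1111111111011110011011110011111 = 2146383775

2146383775


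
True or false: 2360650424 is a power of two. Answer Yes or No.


0b10001100101101001010101010111000. Multiple bits set => No

No


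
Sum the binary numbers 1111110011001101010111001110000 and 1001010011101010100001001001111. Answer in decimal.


1111110011001101010111001110000 + 1001010011101010100001001001111 = 11001000110110111111000010111111 = 3369857215

3369857215


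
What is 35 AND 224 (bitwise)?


0b100011 & 0b11100000 = 0b100000 = 32

32


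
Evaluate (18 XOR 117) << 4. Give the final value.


Step 1: 18 ^ 117 = 103
Step 2: 103 << 4 = 1648

1648
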